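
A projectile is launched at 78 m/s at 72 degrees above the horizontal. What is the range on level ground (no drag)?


R = v0^2 * sin(2*theta) / g = 78^2 * sin(2*72°) / 9.81 = 364.5 m

364.5 m


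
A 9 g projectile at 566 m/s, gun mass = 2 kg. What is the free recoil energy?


v_r = m_p*v_p/m_gun = 0.009*566/2 = 2.547 m/s, E_r = 0.5*m_gun*v_r^2 = 0.5*2*2.547^2 = 6.487 J

6.487 J


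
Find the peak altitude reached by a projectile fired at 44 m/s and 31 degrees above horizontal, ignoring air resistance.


H = (v0*sin(theta))^2 / (2g) = (44*sin(31°))^2 / (2*9.81) = 26.17 m

26.17 m


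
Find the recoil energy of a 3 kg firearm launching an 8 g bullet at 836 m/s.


v_r = m_p*v_p/m_gun = 0.008*836/3 = 2.22933 m/s, E_r = 0.5*m_gun*v_r^2 = 0.5*3*2.22933^2 = 7.455 J

7.455 J


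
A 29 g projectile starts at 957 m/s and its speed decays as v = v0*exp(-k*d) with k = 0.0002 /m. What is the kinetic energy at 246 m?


v = v0*exp(-k*d) = 957*exp(-0.0002*246) = 911.055 m/s
E = 0.5*m*v^2 = 0.5*0.029*911.055^2 = 12035 J

12035 J


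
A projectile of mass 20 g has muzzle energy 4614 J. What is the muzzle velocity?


v = sqrt(2*E/m) = sqrt(2*4614/0.02) = 679.3 m/s

679.3 m/s


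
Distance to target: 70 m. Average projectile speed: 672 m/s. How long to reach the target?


t = d/v = 70/672 = 0.1042 s

0.1042 s


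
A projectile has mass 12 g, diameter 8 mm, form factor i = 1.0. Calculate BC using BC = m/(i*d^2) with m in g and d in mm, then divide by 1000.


BC = m/(i*d^2*1000) = 12/(1.0 * 8^2 * 1000) = 0.0001875

0.0001875


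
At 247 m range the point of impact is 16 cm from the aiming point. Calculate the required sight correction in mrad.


1 mrad subtends 1 cm per 10 m of range, so adj = error_cm / (dist_m / 10) = 16 / (247/10) = 0.6478 mrad

0.6478 mrad


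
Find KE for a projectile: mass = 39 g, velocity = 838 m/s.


E = 0.5*m*v^2 = 0.5*0.039*838^2 = 13694 J

13694 J


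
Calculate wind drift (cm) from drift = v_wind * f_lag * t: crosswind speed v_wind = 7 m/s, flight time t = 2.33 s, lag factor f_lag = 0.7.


drift = v_wind * lag * t = 7 * 0.7 * 2.33 = 11.417 m ≈ 1142 cm

1142 cm


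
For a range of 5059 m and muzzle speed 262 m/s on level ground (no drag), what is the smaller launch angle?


sin(2*theta) = R*g/v0^2 = 5059*9.81/262^2 = 0.722988, theta = arcsin(0.722988)/2 = 23.15°

23.15 degrees


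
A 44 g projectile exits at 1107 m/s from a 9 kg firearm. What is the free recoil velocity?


v_recoil = m_p * v_p / m_gun = 0.044 * 1107 / 9 = 5.412 m/s

5.412 m/s


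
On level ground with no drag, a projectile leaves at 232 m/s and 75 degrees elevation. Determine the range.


R = v0^2 * sin(2*theta) / g = 232^2 * sin(2*75°) / 9.81 = 2743 m

2743 m


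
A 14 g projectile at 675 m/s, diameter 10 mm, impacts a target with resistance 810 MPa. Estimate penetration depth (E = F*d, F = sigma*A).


A = pi*(d/2)^2 = pi*(10/2)^2 = 78.5398 mm^2
E = 0.5*m*v^2 = 0.5*0.014*675^2 = 3189.38 J
depth = E/(sigma*A) = 3189.38 J / (810 MPa * 78.5398 mm^2) = 3189.38/(810 * 78.5398) m = 0.0501338 m ≈ 50.13 mm

50.13 mm


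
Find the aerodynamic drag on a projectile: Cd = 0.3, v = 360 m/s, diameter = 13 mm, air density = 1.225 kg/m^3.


A = pi*(d/2)^2 = pi*(13/2000)^2 = 1.32732e-04 m^2
Fd = 0.5*Cd*rho*A*v^2 = 0.5*0.3*1.225*1.32732e-04*360^2 = 3.161 N

3.161 N


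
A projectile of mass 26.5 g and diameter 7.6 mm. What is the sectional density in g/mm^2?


SD = m/d^2 = 26.5/7.6^2 = 0.4588 g/mm^2

0.4588 g/mm^2


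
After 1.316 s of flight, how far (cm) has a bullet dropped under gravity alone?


drop = 0.5*g*t^2 = 0.5*9.81*1.316^2 = 8.49475 m ≈ 849.5 cm

849.5 cm


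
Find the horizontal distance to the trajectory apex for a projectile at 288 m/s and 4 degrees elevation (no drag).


R = v0^2*sin(2*theta)/g = 288^2*sin(2*4°)/9.81 = 1176.71 m
apex_dist = R/2 = 1176.71/2 = 588.4 m

588.4 m


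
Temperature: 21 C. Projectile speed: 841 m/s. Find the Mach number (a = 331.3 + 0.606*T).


a = 331.3 + 0.606*(21) = 344.026 m/s
M = v/a = 841/344.026 = 2.445

2.445


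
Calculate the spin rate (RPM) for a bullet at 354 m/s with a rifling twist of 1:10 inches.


twist_m = 10*0.0254 = 0.254 m
spin = v/twist = 354/0.254 = 1393.701 rev/s
RPM = spin*60 = 1393.701*60 ≈ 83622 RPM

83622 RPM


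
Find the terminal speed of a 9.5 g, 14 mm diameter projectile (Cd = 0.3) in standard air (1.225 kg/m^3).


A = pi*(d/2)^2 = pi*(14/2000)^2 = 1.53938e-04 m^2
vt = sqrt(2mg/(Cd*rho*A)) = sqrt(2*0.0095*9.81/(0.3 * 1.225 * 1.53938e-04)) = 57.4 m/s

57.4 m/s


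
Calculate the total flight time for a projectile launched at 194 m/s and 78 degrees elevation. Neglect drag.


T = 2*v0*sin(theta)/g = 2*194*sin(78°)/9.81 = 38.69 s

38.69 s


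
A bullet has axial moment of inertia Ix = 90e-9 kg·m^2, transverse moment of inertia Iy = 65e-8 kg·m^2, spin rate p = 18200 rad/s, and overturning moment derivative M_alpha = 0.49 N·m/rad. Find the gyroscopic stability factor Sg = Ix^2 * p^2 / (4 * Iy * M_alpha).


Sg = Ix^2 * p^2 / (4 * Iy * M_alpha) = (90e-9)^2 * 18200^2 / (4 * 65e-8 * 0.49) = 2.106

2.106


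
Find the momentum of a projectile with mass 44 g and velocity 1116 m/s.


p = m*v = 0.044*1116 = 49.1 kg·m/s

49.1 kg·m/s


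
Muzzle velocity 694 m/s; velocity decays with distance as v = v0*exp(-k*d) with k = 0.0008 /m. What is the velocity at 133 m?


v = v0*exp(-k*d) = 694*exp(-0.0008*133) = 624 m/s

624 m/s


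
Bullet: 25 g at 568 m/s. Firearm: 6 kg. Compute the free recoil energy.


v_r = m_p*v_p/m_gun = 0.025*568/6 = 2.36667 m/s, E_r = 0.5*m_gun*v_r^2 = 0.5*6*2.36667^2 = 16.8 J

16.8 J


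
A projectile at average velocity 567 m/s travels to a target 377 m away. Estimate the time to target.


t = d/v = 377/567 = 0.6649 s

0.6649 s


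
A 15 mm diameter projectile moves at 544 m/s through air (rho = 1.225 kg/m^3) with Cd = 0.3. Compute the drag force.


A = pi*(d/2)^2 = pi*(15/2000)^2 = 1.76715e-04 m^2
Fd = 0.5*Cd*rho*A*v^2 = 0.5*0.3*1.225*1.76715e-04*544^2 = 9.609 N

9.609 N


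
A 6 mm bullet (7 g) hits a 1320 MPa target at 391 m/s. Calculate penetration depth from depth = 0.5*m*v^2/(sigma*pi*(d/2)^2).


A = pi*(d/2)^2 = pi*(6/2)^2 = 28.2743 mm^2
E = 0.5*m*v^2 = 0.5*0.007*391^2 = 535.083 J
depth = E/(sigma*A) = 535.083 J / (1320 MPa * 28.2743 mm^2) = 535.083/(1320 * 28.2743) m = 0.0143369 m ≈ 14.34 mm

14.34 mm


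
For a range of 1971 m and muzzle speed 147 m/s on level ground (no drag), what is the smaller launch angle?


sin(2*theta) = R*g/v0^2 = 1971*9.81/147^2 = 0.89479, theta = arcsin(0.89479)/2 = 31.74°

31.74 degrees


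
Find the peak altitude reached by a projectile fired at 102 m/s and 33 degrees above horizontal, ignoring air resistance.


H = (v0*sin(theta))^2 / (2g) = (102*sin(33°))^2 / (2*9.81) = 157.3 m

157.3 m


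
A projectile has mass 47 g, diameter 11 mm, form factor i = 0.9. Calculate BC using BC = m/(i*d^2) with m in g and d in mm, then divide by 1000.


BC = m/(i*d^2*1000) = 47/(0.9 * 11^2 * 1000) = 0.0004316

0.0004316


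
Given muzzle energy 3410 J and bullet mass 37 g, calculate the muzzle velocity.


v = sqrt(2*E/m) = sqrt(2*3410/0.037) = 429.3 m/s

429.3 m/s


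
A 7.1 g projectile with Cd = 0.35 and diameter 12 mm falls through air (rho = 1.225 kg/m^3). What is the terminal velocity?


A = pi*(d/2)^2 = pi*(12/2000)^2 = 1.13097e-04 m^2
vt = sqrt(2mg/(Cd*rho*A)) = sqrt(2*0.0071*9.81/(0.35 * 1.225 * 1.13097e-04)) = 53.6 m/s

53.6 m/s


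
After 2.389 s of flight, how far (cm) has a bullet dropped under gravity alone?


drop = 0.5*g*t^2 = 0.5*9.81*2.389^2 = 27.9944 m ≈ 2799 cm

2799 cm


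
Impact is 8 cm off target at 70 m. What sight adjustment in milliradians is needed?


1 mrad subtends 1 cm per 10 m of range, so adj = error_cm / (dist_m / 10) = 8 / (70/10) = 1.143 mrad

1.143 mrad


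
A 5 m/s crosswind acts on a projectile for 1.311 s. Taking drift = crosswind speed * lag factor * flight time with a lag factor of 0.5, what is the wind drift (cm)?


drift = v_wind * lag * t = 5 * 0.5 * 1.311 = 3.2775 m ≈ 327.8 cm

327.8 cm


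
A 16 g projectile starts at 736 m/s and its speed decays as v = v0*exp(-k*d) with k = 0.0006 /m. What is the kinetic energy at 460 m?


v = v0*exp(-k*d) = 736*exp(-0.0006*460) = 558.486 m/s
E = 0.5*m*v^2 = 0.5*0.016*558.486^2 = 2495 J

2495 J


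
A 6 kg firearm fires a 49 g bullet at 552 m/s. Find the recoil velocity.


v_recoil = m_p * v_p / m_gun = 0.049 * 552 / 6 = 4.508 m/s

4.508 m/s


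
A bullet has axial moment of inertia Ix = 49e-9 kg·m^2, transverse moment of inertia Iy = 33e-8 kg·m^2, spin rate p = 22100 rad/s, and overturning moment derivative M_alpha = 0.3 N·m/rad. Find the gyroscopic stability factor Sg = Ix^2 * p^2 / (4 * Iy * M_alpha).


Sg = Ix^2 * p^2 / (4 * Iy * M_alpha) = (49e-9)^2 * 22100^2 / (4 * 33e-8 * 0.3) = 2.961

2.961


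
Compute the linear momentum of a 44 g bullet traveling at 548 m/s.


p = m*v = 0.044*548 = 24.11 kg·m/s

24.11 kg·m/s


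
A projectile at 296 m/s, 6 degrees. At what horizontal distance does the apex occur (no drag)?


R = v0^2*sin(2*theta)/g = 296^2*sin(2*6°)/9.81 = 1856.92 m
apex_dist = R/2 = 1856.92/2 = 928.5 m

928.5 m


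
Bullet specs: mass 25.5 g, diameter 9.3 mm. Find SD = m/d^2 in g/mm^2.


SD = m/d^2 = 25.5/9.3^2 = 0.2948 g/mm^2

0.2948 g/mm^2


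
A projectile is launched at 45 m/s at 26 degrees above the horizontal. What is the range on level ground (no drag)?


R = v0^2 * sin(2*theta) / g = 45^2 * sin(2*26°) / 9.81 = 162.7 m

162.7 m


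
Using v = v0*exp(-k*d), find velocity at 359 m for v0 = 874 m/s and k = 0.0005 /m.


v = v0*exp(-k*d) = 874*exp(-0.0005*359) = 730.4 m/s

730.4 m/s


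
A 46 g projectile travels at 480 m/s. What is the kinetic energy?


E = 0.5*m*v^2 = 0.5*0.046*480^2 = 5299 J

5299 J


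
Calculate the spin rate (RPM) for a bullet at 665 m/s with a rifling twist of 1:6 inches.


twist_m = 6*0.0254 = 0.1524 m
spin = v/twist = 665/0.1524 = 4363.517 rev/s
RPM = spin*60 = 4363.517*60 ≈ 261811 RPM

261811 RPM


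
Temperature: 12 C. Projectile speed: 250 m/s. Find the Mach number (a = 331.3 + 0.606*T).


a = 331.3 + 0.606*(12) = 338.572 m/s
M = v/a = 250/338.572 = 0.7384

0.7384


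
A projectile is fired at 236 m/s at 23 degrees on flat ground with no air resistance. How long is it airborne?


T = 2*v0*sin(theta)/g = 2*236*sin(23°)/9.81 = 18.8 s

18.8 s


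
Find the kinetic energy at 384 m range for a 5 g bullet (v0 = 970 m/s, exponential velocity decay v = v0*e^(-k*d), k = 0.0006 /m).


v = v0*exp(-k*d) = 970*exp(-0.0006*384) = 770.389 m/s
E = 0.5*m*v^2 = 0.5*0.005*770.389^2 = 1484 J

1484 J


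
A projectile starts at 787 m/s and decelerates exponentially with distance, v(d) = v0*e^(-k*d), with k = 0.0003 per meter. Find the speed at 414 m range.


v = v0*exp(-k*d) = 787*exp(-0.0003*414) = 695.1 m/s

695.1 m/s


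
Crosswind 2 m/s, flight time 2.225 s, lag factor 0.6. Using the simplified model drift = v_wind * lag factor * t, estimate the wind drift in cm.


drift = v_wind * lag * t = 2 * 0.6 * 2.225 = 2.67 m ≈ 267 cm

267 cm


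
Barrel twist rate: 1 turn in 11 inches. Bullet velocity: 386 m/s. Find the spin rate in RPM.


twist_m = 11*0.0254 = 0.2794 m
spin = v/twist = 386/0.2794 = 1381.532 rev/s
RPM = spin*60 = 1381.532*60 ≈ 82892 RPM

82892 RPM


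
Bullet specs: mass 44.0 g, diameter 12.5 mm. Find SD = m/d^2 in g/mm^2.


SD = m/d^2 = 44.0/12.5^2 = 0.2816 g/mm^2

0.2816 g/mm^2


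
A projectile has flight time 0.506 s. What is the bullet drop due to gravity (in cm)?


drop = 0.5*g*t^2 = 0.5*9.81*0.506^2 = 1.25586 m ≈ 125.6 cm

125.6 cm


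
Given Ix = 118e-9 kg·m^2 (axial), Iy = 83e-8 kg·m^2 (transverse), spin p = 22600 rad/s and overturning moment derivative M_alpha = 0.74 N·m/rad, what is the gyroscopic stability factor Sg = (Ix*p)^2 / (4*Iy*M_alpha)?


Sg = Ix^2 * p^2 / (4 * Iy * M_alpha) = (118e-9)^2 * 22600^2 / (4 * 83e-8 * 0.74) = 2.895

2.895


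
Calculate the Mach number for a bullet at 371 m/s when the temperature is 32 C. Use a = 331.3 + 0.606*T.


a = 331.3 + 0.606*(32) = 350.692 m/s
M = v/a = 371/350.692 = 1.058

1.058


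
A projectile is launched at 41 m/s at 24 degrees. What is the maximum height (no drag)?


H = (v0*sin(theta))^2 / (2g) = (41*sin(24°))^2 / (2*9.81) = 14.17 m

14.17 m


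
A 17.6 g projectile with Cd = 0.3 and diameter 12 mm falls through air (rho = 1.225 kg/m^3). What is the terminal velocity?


A = pi*(d/2)^2 = pi*(12/2000)^2 = 1.13097e-04 m^2
vt = sqrt(2mg/(Cd*rho*A)) = sqrt(2*0.0176*9.81/(0.3 * 1.225 * 1.13097e-04)) = 91.15 m/s

91.15 m/s


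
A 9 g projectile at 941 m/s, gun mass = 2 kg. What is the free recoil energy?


v_r = m_p*v_p/m_gun = 0.009*941/2 = 4.2345 m/s, E_r = 0.5*m_gun*v_r^2 = 0.5*2*4.2345^2 = 17.93 J

17.93 J


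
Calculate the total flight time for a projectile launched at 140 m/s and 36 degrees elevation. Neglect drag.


T = 2*v0*sin(theta)/g = 2*140*sin(36°)/9.81 = 16.78 s

16.78 s


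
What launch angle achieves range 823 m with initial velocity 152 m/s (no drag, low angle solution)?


sin(2*theta) = R*g/v0^2 = 823*9.81/152^2 = 0.349447, theta = arcsin(0.349447)/2 = 10.23°

10.23 degrees


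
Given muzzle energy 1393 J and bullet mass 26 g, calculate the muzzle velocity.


v = sqrt(2*E/m) = sqrt(2*1393/0.026) = 327.3 m/s

327.3 m/s


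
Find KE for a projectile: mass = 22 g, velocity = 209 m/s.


E = 0.5*m*v^2 = 0.5*0.022*209^2 = 480.5 J

480.5 J


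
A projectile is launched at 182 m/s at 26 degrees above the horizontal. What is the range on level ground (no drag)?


R = v0^2 * sin(2*theta) / g = 182^2 * sin(2*26°) / 9.81 = 2661 m

2661 m


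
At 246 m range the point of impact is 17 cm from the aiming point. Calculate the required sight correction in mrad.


1 mrad subtends 1 cm per 10 m of range, so adj = error_cm / (dist_m / 10) = 17 / (246/10) = 0.6911 mrad

0.6911 mrad


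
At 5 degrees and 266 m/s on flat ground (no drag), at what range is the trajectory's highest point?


R = v0^2*sin(2*theta)/g = 266^2*sin(2*5°)/9.81 = 1252.46 m
apex_dist = R/2 = 1252.46/2 = 626.2 m

626.2 m


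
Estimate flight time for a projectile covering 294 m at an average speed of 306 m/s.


t = d/v = 294/306 = 0.9608 s

0.9608 s


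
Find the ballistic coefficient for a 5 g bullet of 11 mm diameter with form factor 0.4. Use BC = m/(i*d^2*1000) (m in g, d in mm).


BC = m/(i*d^2*1000) = 5/(0.4 * 11^2 * 1000) = 0.0001033

0.0001033


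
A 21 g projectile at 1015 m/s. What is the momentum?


p = m*v = 0.021*1015 = 21.32 kg·m/s

21.32 kg·m/s


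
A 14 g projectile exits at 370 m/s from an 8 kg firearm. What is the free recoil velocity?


v_recoil = m_p * v_p / m_gun = 0.014 * 370 / 8 = 0.6475 m/s

0.6475 m/s


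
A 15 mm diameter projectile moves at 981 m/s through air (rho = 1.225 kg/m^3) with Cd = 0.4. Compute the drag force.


A = pi*(d/2)^2 = pi*(15/2000)^2 = 1.76715e-04 m^2
Fd = 0.5*Cd*rho*A*v^2 = 0.5*0.4*1.225*1.76715e-04*981^2 = 41.67 N

41.67 N


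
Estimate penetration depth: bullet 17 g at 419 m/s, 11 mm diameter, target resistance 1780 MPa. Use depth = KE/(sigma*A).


A = pi*(d/2)^2 = pi*(11/2)^2 = 95.0332 mm^2
E = 0.5*m*v^2 = 0.5*0.017*419^2 = 1492.27 J
depth = E/(sigma*A) = 1492.27 J / (1780 MPa * 95.0332 mm^2) = 1492.27/(1780 * 95.0332) m = 0.00882169 m ≈ 8.822 mm

8.822 mm


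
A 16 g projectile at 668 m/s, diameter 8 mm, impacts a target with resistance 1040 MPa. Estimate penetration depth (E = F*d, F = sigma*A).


A = pi*(d/2)^2 = pi*(8/2)^2 = 50.2655 mm^2
E = 0.5*m*v^2 = 0.5*0.016*668^2 = 3569.79 J
depth = E/(sigma*A) = 3569.79 J / (1040 MPa * 50.2655 mm^2) = 3569.79/(1040 * 50.2655) m = 0.0682873 m ≈ 68.29 mm

68.29 mm


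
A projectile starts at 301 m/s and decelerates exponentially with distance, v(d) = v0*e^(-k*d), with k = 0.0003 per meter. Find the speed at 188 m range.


v = v0*exp(-k*d) = 301*exp(-0.0003*188) = 284.5 m/s

284.5 m/s


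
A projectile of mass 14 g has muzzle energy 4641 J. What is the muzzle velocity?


v = sqrt(2*E/m) = sqrt(2*4641/0.014) = 814.2 m/s

814.2 m/s


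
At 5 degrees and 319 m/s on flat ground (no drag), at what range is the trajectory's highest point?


R = v0^2*sin(2*theta)/g = 319^2*sin(2*5°)/9.81 = 1801.29 m
apex_dist = R/2 = 1801.29/2 = 900.6 m

900.6 m


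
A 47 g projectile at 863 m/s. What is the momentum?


p = m*v = 0.047*863 = 40.56 kg·m/s

40.56 kg·m/s


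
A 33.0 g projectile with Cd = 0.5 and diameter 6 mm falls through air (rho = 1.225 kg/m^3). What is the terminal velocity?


A = pi*(d/2)^2 = pi*(6/2000)^2 = 2.82743e-05 m^2
vt = sqrt(2mg/(Cd*rho*A)) = sqrt(2*0.033*9.81/(0.5 * 1.225 * 2.82743e-05)) = 193.4 m/s

193.4 m/s


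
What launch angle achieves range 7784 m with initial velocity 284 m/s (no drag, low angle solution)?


sin(2*theta) = R*g/v0^2 = 7784*9.81/284^2 = 0.94675, theta = arcsin(0.94675)/2 = 35.61°

35.61 degrees


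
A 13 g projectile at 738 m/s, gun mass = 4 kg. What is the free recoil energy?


v_r = m_p*v_p/m_gun = 0.013*738/4 = 2.3985 m/s, E_r = 0.5*m_gun*v_r^2 = 0.5*4*2.3985^2 = 11.51 J

11.51 J


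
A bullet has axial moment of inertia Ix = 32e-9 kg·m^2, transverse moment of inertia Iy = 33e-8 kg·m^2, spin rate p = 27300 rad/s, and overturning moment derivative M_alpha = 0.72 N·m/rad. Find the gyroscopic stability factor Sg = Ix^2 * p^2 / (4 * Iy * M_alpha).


Sg = Ix^2 * p^2 / (4 * Iy * M_alpha) = (32e-9)^2 * 27300^2 / (4 * 33e-8 * 0.72) = 0.803

0.803


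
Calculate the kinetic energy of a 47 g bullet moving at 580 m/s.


E = 0.5*m*v^2 = 0.5*0.047*580^2 = 7905 J

7905 J


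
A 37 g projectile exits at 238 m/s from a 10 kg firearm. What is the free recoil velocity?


v_recoil = m_p * v_p / m_gun = 0.037 * 238 / 10 = 0.8806 m/s

0.8806 m/s


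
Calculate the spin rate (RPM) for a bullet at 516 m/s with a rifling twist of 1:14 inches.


twist_m = 14*0.0254 = 0.3556 m
spin = v/twist = 516/0.3556 = 1451.069 rev/s
RPM = spin*60 = 1451.069*60 ≈ 87064 RPM

87064 RPM


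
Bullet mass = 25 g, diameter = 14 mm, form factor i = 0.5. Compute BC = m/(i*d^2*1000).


BC = m/(i*d^2*1000) = 25/(0.5 * 14^2 * 1000) = 0.0002551

0.0002551


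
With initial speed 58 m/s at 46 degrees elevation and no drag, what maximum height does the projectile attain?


H = (v0*sin(theta))^2 / (2g) = (58*sin(46°))^2 / (2*9.81) = 88.72 m

88.72 m


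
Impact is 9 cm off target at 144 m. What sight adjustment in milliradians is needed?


1 mrad subtends 1 cm per 10 m of range, so adj = error_cm / (dist_m / 10) = 9 / (144/10) = 0.625 mrad

0.625 mrad


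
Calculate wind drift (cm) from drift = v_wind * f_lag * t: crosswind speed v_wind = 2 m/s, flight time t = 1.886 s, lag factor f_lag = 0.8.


drift = v_wind * lag * t = 2 * 0.8 * 1.886 = 3.0176 m ≈ 301.8 cm

301.8 cm


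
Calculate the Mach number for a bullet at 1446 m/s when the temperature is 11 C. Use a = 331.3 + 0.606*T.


a = 331.3 + 0.606*(11) = 337.966 m/s
M = v/a = 1446/337.966 = 4.279

4.279


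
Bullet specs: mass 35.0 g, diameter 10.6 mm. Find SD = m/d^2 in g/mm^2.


SD = m/d^2 = 35.0/10.6^2 = 0.3115 g/mm^2

0.3115 g/mm^2


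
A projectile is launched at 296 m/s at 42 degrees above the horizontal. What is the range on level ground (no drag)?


R = v0^2 * sin(2*theta) / g = 296^2 * sin(2*42°) / 9.81 = 8882 m

8882 m


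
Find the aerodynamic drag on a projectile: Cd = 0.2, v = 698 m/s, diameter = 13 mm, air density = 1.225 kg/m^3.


A = pi*(d/2)^2 = pi*(13/2000)^2 = 1.32732e-04 m^2
Fd = 0.5*Cd*rho*A*v^2 = 0.5*0.2*1.225*1.32732e-04*698^2 = 7.922 N

7.922 N


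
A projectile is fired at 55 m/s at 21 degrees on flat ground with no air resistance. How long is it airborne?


T = 2*v0*sin(theta)/g = 2*55*sin(21°)/9.81 = 4.018 s

4.018 s


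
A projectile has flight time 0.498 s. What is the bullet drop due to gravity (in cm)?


drop = 0.5*g*t^2 = 0.5*9.81*0.498^2 = 1.21646 m ≈ 121.6 cm

121.6 cm


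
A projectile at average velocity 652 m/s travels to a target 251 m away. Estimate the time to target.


t = d/v = 251/652 = 0.385 s

0.385 s


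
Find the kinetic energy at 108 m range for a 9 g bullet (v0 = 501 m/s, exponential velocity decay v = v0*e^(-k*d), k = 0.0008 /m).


v = v0*exp(-k*d) = 501*exp(-0.0008*108) = 459.531 m/s
E = 0.5*m*v^2 = 0.5*0.009*459.531^2 = 950.3 J

950.3 J


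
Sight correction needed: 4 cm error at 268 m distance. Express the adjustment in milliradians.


1 mrad subtends 1 cm per 10 m of range, so adj = error_cm / (dist_m / 10) = 4 / (268/10) = 0.1493 mrad

0.1493 mrad


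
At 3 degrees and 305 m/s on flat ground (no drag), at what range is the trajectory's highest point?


R = v0^2*sin(2*theta)/g = 305^2*sin(2*3°)/9.81 = 991.209 m
apex_dist = R/2 = 991.209/2 = 495.6 m

495.6 m


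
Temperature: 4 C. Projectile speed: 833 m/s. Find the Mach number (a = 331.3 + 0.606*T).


a = 331.3 + 0.606*(4) = 333.724 m/s
M = v/a = 833/333.724 = 2.496

2.496


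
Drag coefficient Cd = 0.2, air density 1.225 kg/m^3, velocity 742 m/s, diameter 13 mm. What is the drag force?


A = pi*(d/2)^2 = pi*(13/2000)^2 = 1.32732e-04 m^2
Fd = 0.5*Cd*rho*A*v^2 = 0.5*0.2*1.225*1.32732e-04*742^2 = 8.952 N

8.952 N


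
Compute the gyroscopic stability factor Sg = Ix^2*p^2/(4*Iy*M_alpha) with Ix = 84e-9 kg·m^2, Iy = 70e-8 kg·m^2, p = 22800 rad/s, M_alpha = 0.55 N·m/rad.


Sg = Ix^2 * p^2 / (4 * Iy * M_alpha) = (84e-9)^2 * 22800^2 / (4 * 70e-8 * 0.55) = 2.382

2.382


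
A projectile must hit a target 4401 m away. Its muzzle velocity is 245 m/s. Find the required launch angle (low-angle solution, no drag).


sin(2*theta) = R*g/v0^2 = 4401*9.81/245^2 = 0.719264, theta = arcsin(0.719264)/2 = 23°

23 degrees


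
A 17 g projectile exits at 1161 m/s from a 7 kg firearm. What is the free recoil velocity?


v_recoil = m_p * v_p / m_gun = 0.017 * 1161 / 7 = 2.82 m/s

2.82 m/s


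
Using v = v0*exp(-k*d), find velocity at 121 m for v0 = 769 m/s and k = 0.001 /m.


v = v0*exp(-k*d) = 769*exp(-0.001*121) = 681.4 m/s

681.4 m/s


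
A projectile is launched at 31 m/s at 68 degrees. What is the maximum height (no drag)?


H = (v0*sin(theta))^2 / (2g) = (31*sin(68°))^2 / (2*9.81) = 42.11 m

42.11 m


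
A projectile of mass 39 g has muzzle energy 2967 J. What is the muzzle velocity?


v = sqrt(2*E/m) = sqrt(2*2967/0.039) = 390.1 m/s

390.1 m/s


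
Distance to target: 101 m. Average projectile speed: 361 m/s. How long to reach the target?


t = d/v = 101/361 = 0.2798 s

0.2798 s


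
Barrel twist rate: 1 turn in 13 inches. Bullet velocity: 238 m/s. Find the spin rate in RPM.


twist_m = 13*0.0254 = 0.3302 m
spin = v/twist = 238/0.3302 = 720.7753 rev/s
RPM = spin*60 = 720.7753*60 ≈ 43247 RPM

43247 RPM


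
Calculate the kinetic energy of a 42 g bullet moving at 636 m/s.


E = 0.5*m*v^2 = 0.5*0.042*636^2 = 8494 J

8494 J


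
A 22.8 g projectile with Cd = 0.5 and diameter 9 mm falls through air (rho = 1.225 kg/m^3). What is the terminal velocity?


A = pi*(d/2)^2 = pi*(9/2000)^2 = 6.36173e-05 m^2
vt = sqrt(2mg/(Cd*rho*A)) = sqrt(2*0.0228*9.81/(0.5 * 1.225 * 6.36173e-05)) = 107.1 m/s

107.1 m/s


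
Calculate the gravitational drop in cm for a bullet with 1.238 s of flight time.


drop = 0.5*g*t^2 = 0.5*9.81*1.238^2 = 7.51762 m ≈ 751.8 cm

751.8 cm


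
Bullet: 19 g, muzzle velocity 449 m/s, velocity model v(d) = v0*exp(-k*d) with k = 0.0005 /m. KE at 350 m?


v = v0*exp(-k*d) = 449*exp(-0.0005*350) = 376.916 m/s
E = 0.5*m*v^2 = 0.5*0.019*376.916^2 = 1350 J

1350 J


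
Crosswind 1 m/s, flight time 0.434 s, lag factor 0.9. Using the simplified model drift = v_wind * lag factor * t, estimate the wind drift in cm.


drift = v_wind * lag * t = 1 * 0.9 * 0.434 = 0.3906 m ≈ 39.06 cm

39.06 cm


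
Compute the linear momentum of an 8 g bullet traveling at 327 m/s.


p = m*v = 0.008*327 = 2.616 kg·m/s

2.616 kg·m/s


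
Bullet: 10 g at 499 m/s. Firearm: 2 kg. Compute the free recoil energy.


v_r = m_p*v_p/m_gun = 0.01*499/2 = 2.495 m/s, E_r = 0.5*m_gun*v_r^2 = 0.5*2*2.495^2 = 6.225 J

6.225 J


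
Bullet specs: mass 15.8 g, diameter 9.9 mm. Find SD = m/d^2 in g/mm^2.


SD = m/d^2 = 15.8/9.9^2 = 0.1612 g/mm^2

0.1612 g/mm^2


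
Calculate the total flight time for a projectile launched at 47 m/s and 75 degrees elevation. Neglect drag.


T = 2*v0*sin(theta)/g = 2*47*sin(75°)/9.81 = 9.256 s

9.256 s


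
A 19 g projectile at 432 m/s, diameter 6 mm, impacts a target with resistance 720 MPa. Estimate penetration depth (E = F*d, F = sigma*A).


A = pi*(d/2)^2 = pi*(6/2)^2 = 28.2743 mm^2
E = 0.5*m*v^2 = 0.5*0.019*432^2 = 1772.93 J
depth = E/(sigma*A) = 1772.93 J / (720 MPa * 28.2743 mm^2) = 1772.93/(720 * 28.2743) m = 0.0870896 m ≈ 87.09 mm

87.09 mm


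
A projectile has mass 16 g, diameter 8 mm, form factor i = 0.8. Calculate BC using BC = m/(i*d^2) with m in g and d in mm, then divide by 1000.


BC = m/(i*d^2*1000) = 16/(0.8 * 8^2 * 1000) = 0.0003125

0.0003125


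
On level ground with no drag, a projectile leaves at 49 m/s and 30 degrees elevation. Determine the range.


R = v0^2 * sin(2*theta) / g = 49^2 * sin(2*30°) / 9.81 = 212 m

212 m


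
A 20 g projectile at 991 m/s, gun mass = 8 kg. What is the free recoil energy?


v_r = m_p*v_p/m_gun = 0.02*991/8 = 2.4775 m/s, E_r = 0.5*m_gun*v_r^2 = 0.5*8*2.4775^2 = 24.55 J

24.55 J


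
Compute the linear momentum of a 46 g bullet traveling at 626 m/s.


p = m*v = 0.046*626 = 28.8 kg·m/s

28.8 kg·m/s


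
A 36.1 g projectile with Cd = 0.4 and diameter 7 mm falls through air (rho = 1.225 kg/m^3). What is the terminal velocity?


A = pi*(d/2)^2 = pi*(7/2000)^2 = 3.84845e-05 m^2
vt = sqrt(2mg/(Cd*rho*A)) = sqrt(2*0.0361*9.81/(0.4 * 1.225 * 3.84845e-05)) = 193.8 m/s

193.8 m/s


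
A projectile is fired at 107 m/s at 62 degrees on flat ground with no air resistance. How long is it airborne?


T = 2*v0*sin(theta)/g = 2*107*sin(62°)/9.81 = 19.26 s

19.26 s


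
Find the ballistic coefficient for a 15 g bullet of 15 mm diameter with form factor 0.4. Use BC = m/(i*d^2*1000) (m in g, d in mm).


BC = m/(i*d^2*1000) = 15/(0.4 * 15^2 * 1000) = 0.0001667

0.0001667


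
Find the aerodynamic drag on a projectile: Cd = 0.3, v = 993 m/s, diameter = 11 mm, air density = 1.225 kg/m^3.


A = pi*(d/2)^2 = pi*(11/2000)^2 = 9.50332e-05 m^2
Fd = 0.5*Cd*rho*A*v^2 = 0.5*0.3*1.225*9.50332e-05*993^2 = 17.22 N

17.22 N


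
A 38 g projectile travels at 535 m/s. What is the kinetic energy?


E = 0.5*m*v^2 = 0.5*0.038*535^2 = 5438 J

5438 J


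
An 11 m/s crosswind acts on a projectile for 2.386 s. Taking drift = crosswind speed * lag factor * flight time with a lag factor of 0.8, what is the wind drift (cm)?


drift = v_wind * lag * t = 11 * 0.8 * 2.386 = 20.9968 m ≈ 2100 cm

2100 cm


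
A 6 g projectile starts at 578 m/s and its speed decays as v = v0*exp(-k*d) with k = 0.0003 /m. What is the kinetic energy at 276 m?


v = v0*exp(-k*d) = 578*exp(-0.0003*276) = 532.069 m/s
E = 0.5*m*v^2 = 0.5*0.006*532.069^2 = 849.3 J

849.3 J


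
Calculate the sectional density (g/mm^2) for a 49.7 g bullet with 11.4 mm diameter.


SD = m/d^2 = 49.7/11.4^2 = 0.3824 g/mm^2

0.3824 g/mm^2


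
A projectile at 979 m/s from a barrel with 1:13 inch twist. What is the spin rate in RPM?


twist_m = 13*0.0254 = 0.3302 m
spin = v/twist = 979/0.3302 = 2964.87 rev/s
RPM = spin*60 = 2964.87*60 ≈ 177892 RPM

177892 RPM


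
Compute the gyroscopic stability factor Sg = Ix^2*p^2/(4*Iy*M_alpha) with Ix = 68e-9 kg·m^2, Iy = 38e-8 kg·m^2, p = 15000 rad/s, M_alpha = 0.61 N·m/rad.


Sg = Ix^2 * p^2 / (4 * Iy * M_alpha) = (68e-9)^2 * 15000^2 / (4 * 38e-8 * 0.61) = 1.122

1.122


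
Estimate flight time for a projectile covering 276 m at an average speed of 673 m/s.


t = d/v = 276/673 = 0.4101 s

0.4101 s


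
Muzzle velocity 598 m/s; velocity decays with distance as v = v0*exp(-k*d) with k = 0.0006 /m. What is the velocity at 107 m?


v = v0*exp(-k*d) = 598*exp(-0.0006*107) = 560.8 m/s

560.8 m/s


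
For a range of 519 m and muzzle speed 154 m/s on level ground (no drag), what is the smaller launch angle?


sin(2*theta) = R*g/v0^2 = 519*9.81/154^2 = 0.214682, theta = arcsin(0.214682)/2 = 6.198°

6.198 degrees


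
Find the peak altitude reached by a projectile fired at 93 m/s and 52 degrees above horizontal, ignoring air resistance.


H = (v0*sin(theta))^2 / (2g) = (93*sin(52°))^2 / (2*9.81) = 273.7 m

273.7 m


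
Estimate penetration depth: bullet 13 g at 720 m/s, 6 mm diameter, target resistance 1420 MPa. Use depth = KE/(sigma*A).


A = pi*(d/2)^2 = pi*(6/2)^2 = 28.2743 mm^2
E = 0.5*m*v^2 = 0.5*0.013*720^2 = 3369.6 J
depth = E/(sigma*A) = 3369.6 J / (1420 MPa * 28.2743 mm^2) = 3369.6/(1420 * 28.2743) m = 0.0839262 m ≈ 83.93 mm

83.93 mm


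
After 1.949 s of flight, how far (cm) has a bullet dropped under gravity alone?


drop = 0.5*g*t^2 = 0.5*9.81*1.949^2 = 18.6321 m ≈ 1863 cm

1863 cm


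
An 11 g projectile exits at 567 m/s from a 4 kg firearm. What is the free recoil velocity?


v_recoil = m_p * v_p / m_gun = 0.011 * 567 / 4 = 1.559 m/s

1.559 m/s


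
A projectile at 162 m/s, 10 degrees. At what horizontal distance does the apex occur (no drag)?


R = v0^2*sin(2*theta)/g = 162^2*sin(2*10°)/9.81 = 914.982 m
apex_dist = R/2 = 914.982/2 = 457.5 m

457.5 m


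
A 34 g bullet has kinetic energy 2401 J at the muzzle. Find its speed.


v = sqrt(2*E/m) = sqrt(2*2401/0.034) = 375.8 m/s

375.8 m/s


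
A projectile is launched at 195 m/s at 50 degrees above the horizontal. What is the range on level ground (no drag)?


R = v0^2 * sin(2*theta) / g = 195^2 * sin(2*50°) / 9.81 = 3817 m

3817 m


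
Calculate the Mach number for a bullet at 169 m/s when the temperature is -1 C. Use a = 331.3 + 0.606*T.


a = 331.3 + 0.606*(-1) = 330.694 m/s
M = v/a = 169/330.694 = 0.511

0.511


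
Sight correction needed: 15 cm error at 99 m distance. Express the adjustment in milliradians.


1 mrad subtends 1 cm per 10 m of range, so adj = error_cm / (dist_m / 10) = 15 / (99/10) = 1.515 mrad

1.515 mrad


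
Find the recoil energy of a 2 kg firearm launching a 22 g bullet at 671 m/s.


v_r = m_p*v_p/m_gun = 0.022*671/2 = 7.381 m/s, E_r = 0.5*m_gun*v_r^2 = 0.5*2*7.381^2 = 54.48 J

54.48 J


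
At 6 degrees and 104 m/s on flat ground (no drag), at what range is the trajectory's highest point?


R = v0^2*sin(2*theta)/g = 104^2*sin(2*6°)/9.81 = 229.233 m
apex_dist = R/2 = 229.233/2 = 114.6 m

114.6 m


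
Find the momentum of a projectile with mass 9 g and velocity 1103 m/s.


p = m*v = 0.009*1103 = 9.927 kg·m/s

9.927 kg·m/s


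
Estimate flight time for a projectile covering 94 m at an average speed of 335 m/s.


t = d/v = 94/335 = 0.2806 s

0.2806 s


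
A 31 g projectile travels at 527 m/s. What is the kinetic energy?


E = 0.5*m*v^2 = 0.5*0.031*527^2 = 4305 J

4305 J


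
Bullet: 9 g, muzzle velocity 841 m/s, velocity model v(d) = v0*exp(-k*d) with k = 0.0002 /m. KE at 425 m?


v = v0*exp(-k*d) = 841*exp(-0.0002*425) = 772.469 m/s
E = 0.5*m*v^2 = 0.5*0.009*772.469^2 = 2685 J

2685 J


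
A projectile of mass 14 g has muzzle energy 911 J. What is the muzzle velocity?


v = sqrt(2*E/m) = sqrt(2*911/0.014) = 360.8 m/s

360.8 m/s


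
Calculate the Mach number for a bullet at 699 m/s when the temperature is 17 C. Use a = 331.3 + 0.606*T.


a = 331.3 + 0.606*(17) = 341.602 m/s
M = v/a = 699/341.602 = 2.046

2.046


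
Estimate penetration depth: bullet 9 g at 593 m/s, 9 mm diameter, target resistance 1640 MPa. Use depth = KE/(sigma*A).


A = pi*(d/2)^2 = pi*(9/2)^2 = 63.6173 mm^2
E = 0.5*m*v^2 = 0.5*0.009*593^2 = 1582.42 J
depth = E/(sigma*A) = 1582.42 J / (1640 MPa * 63.6173 mm^2) = 1582.42/(1640 * 63.6173) m = 0.0151671 m ≈ 15.17 mm

15.17 mm


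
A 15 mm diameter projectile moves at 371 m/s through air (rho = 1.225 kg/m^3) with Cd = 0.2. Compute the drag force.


A = pi*(d/2)^2 = pi*(15/2000)^2 = 1.76715e-04 m^2
Fd = 0.5*Cd*rho*A*v^2 = 0.5*0.2*1.225*1.76715e-04*371^2 = 2.98 N

2.98 N


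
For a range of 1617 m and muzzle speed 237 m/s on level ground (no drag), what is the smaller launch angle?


sin(2*theta) = R*g/v0^2 = 1617*9.81/237^2 = 0.282411, theta = arcsin(0.282411)/2 = 8.202°

8.202 degrees


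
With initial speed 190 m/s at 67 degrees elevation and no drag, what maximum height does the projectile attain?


H = (v0*sin(theta))^2 / (2g) = (190*sin(67°))^2 / (2*9.81) = 1559 m

1559 m


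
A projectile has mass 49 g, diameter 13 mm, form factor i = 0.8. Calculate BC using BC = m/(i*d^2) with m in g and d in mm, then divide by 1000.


BC = m/(i*d^2*1000) = 49/(0.8 * 13^2 * 1000) = 0.0003624

0.0003624


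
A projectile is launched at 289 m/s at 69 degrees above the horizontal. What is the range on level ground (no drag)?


R = v0^2 * sin(2*theta) / g = 289^2 * sin(2*69°) / 9.81 = 5697 m

5697 m


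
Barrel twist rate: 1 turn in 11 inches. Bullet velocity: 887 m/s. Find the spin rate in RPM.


twist_m = 11*0.0254 = 0.2794 m
spin = v/twist = 887/0.2794 = 3174.66 rev/s
RPM = spin*60 = 3174.66*60 ≈ 190480 RPM

190480 RPM


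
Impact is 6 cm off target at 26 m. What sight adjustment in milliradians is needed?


1 mrad subtends 1 cm per 10 m of range, so adj = error_cm / (dist_m / 10) = 6 / (26/10) = 2.308 mrad

2.308 mrad


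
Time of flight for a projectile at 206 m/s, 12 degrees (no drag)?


T = 2*v0*sin(theta)/g = 2*206*sin(12°)/9.81 = 8.732 s

8.732 s


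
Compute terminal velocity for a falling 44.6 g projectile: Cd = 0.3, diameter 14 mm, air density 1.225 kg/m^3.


A = pi*(d/2)^2 = pi*(14/2000)^2 = 1.53938e-04 m^2
vt = sqrt(2mg/(Cd*rho*A)) = sqrt(2*0.0446*9.81/(0.3 * 1.225 * 1.53938e-04)) = 124.4 m/s

124.4 m/s


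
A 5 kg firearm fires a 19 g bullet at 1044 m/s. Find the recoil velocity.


v_recoil = m_p * v_p / m_gun = 0.019 * 1044 / 5 = 3.967 m/s

3.967 m/s


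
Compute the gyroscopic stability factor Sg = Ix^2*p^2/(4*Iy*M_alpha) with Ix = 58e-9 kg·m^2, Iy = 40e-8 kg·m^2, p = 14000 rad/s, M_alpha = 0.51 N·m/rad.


Sg = Ix^2 * p^2 / (4 * Iy * M_alpha) = (58e-9)^2 * 14000^2 / (4 * 40e-8 * 0.51) = 0.808

0.808


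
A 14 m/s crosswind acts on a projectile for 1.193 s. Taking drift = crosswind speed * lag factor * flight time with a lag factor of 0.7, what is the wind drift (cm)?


drift = v_wind * lag * t = 14 * 0.7 * 1.193 = 11.6914 m ≈ 1169 cm

1169 cm


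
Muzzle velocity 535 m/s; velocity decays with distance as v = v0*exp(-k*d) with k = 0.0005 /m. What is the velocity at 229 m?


v = v0*exp(-k*d) = 535*exp(-0.0005*229) = 477.1 m/s

477.1 m/s


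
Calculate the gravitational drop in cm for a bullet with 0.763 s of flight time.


drop = 0.5*g*t^2 = 0.5*9.81*0.763^2 = 2.85554 m ≈ 285.6 cm

285.6 cm


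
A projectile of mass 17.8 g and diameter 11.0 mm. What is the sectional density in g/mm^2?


SD = m/d^2 = 17.8/11.0^2 = 0.1471 g/mm^2

0.1471 g/mm^2


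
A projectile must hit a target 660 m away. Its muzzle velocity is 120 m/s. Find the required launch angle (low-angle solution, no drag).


sin(2*theta) = R*g/v0^2 = 660*9.81/120^2 = 0.449625, theta = arcsin(0.449625)/2 = 13.36°

13.36 degrees


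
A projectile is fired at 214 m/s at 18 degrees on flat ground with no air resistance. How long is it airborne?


T = 2*v0*sin(theta)/g = 2*214*sin(18°)/9.81 = 13.48 s

13.48 s


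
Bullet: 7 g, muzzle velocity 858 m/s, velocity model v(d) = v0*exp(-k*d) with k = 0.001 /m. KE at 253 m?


v = v0*exp(-k*d) = 858*exp(-0.001*253) = 666.209 m/s
E = 0.5*m*v^2 = 0.5*0.007*666.209^2 = 1553 J

1553 J


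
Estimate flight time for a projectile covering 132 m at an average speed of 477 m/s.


t = d/v = 132/477 = 0.2767 s

0.2767 s


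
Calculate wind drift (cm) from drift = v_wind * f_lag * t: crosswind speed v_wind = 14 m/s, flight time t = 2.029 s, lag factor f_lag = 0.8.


drift = v_wind * lag * t = 14 * 0.8 * 2.029 = 22.7248 m ≈ 2272 cm

2272 cm


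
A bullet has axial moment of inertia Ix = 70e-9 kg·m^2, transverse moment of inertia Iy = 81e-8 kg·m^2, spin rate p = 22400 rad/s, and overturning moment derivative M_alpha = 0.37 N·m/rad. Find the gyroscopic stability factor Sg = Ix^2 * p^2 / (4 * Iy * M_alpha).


Sg = Ix^2 * p^2 / (4 * Iy * M_alpha) = (70e-9)^2 * 22400^2 / (4 * 81e-8 * 0.37) = 2.051

2.051


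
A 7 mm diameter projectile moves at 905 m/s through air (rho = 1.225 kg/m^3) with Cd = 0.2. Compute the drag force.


A = pi*(d/2)^2 = pi*(7/2000)^2 = 3.84845e-05 m^2
Fd = 0.5*Cd*rho*A*v^2 = 0.5*0.2*1.225*3.84845e-05*905^2 = 3.861 N

3.861 N


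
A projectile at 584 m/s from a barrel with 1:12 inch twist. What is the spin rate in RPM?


twist_m = 12*0.0254 = 0.3048 m
spin = v/twist = 584/0.3048 = 1916.01 rev/s
RPM = spin*60 = 1916.01*60 ≈ 114961 RPM

114961 RPM


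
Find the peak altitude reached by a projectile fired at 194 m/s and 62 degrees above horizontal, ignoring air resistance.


H = (v0*sin(theta))^2 / (2g) = (194*sin(62°))^2 / (2*9.81) = 1495 m

1495 m


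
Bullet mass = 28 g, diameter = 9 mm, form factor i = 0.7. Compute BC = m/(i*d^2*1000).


BC = m/(i*d^2*1000) = 28/(0.7 * 9^2 * 1000) = 0.0004938

0.0004938


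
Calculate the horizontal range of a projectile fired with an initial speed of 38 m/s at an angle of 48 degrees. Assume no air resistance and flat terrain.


R = v0^2 * sin(2*theta) / g = 38^2 * sin(2*48°) / 9.81 = 146.4 m

146.4 m


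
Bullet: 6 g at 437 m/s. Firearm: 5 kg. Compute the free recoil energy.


v_r = m_p*v_p/m_gun = 0.006*437/5 = 0.5244 m/s, E_r = 0.5*m_gun*v_r^2 = 0.5*5*0.5244^2 = 0.6875 J

0.6875 J


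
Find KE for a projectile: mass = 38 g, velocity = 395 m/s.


E = 0.5*m*v^2 = 0.5*0.038*395^2 = 2964 J

2964 J


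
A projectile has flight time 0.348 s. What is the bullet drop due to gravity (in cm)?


drop = 0.5*g*t^2 = 0.5*9.81*0.348^2 = 0.594015 m ≈ 59.4 cm

59.4 cm


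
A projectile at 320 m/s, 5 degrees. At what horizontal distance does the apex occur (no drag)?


R = v0^2*sin(2*theta)/g = 320^2*sin(2*5°)/9.81 = 1812.6 m
apex_dist = R/2 = 1812.6/2 = 906.3 m

906.3 m


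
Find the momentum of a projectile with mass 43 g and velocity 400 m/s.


p = m*v = 0.043*400 = 17.2 kg·m/s

17.2 kg·m/s


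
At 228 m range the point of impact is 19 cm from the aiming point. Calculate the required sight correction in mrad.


1 mrad subtends 1 cm per 10 m of range, so adj = error_cm / (dist_m / 10) = 19 / (228/10) = 0.8333 mrad

0.8333 mrad


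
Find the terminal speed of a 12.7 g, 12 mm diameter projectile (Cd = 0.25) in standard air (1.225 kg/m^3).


A = pi*(d/2)^2 = pi*(12/2000)^2 = 1.13097e-04 m^2
vt = sqrt(2mg/(Cd*rho*A)) = sqrt(2*0.0127*9.81/(0.25 * 1.225 * 1.13097e-04)) = 84.82 m/s

84.82 m/s


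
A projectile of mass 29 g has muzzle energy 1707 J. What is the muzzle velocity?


v = sqrt(2*E/m) = sqrt(2*1707/0.029) = 343.1 m/s

343.1 m/s


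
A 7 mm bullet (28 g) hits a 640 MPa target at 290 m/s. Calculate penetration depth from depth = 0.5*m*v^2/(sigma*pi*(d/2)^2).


A = pi*(d/2)^2 = pi*(7/2)^2 = 38.4845 mm^2
E = 0.5*m*v^2 = 0.5*0.028*290^2 = 1177.4 J
depth = E/(sigma*A) = 1177.4 J / (640 MPa * 38.4845 mm^2) = 1177.4/(640 * 38.4845) m = 0.0478033 m ≈ 47.8 mm

47.8 mm
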